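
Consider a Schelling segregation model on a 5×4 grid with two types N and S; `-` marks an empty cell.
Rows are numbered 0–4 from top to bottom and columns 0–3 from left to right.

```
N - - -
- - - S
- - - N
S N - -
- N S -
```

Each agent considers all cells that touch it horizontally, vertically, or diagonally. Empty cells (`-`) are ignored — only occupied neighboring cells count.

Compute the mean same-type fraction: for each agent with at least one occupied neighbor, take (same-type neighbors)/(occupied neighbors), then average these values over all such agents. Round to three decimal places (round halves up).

0.111

Row 0: (0,0)N — no occupied neighbors
Row 1: (1,3)S 0/1
Row 2: (2,3)N 0/1
Row 3: (3,0)S 0/2 · (3,1)N 1/3
Row 4: (4,1)N 1/3 · (4,2)S 0/2
Sum over 6 agents: 0/1 + 0/1 + 0/2 + 1/3 + 1/3 + 0/2 = 2/3; mean = 2/3 ÷ 6 = 1/9 = 0.111111… → 0.111.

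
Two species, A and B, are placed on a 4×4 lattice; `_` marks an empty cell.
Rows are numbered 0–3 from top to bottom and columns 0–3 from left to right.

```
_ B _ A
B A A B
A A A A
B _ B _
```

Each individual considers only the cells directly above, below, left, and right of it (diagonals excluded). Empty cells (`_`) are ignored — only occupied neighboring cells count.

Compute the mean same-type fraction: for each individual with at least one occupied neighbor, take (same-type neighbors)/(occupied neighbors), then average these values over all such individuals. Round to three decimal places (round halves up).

0.313

(0,1)B 0/1
(0,3)A 0/1
(1,0)B 0/2
(1,1)A 2/4
(1,2)A 2/3
(1,3)B 0/3
(2,0)A 1/3
(2,1)A 3/3
(2,2)A 3/4
(2,3)A 1/2
(3,0)B 0/1
(3,2)B 0/1
Sum over 12 individuals: 0/1 + 0/1 + 0/2 + 2/4 + 2/3 + 0/3 + 1/3 + 3/3 + 3/4 + 1/2 + 0/1 + 0/1 = 15/4; mean = 15/4 ÷ 12 = 5/16 = 0.3125 → 0.313.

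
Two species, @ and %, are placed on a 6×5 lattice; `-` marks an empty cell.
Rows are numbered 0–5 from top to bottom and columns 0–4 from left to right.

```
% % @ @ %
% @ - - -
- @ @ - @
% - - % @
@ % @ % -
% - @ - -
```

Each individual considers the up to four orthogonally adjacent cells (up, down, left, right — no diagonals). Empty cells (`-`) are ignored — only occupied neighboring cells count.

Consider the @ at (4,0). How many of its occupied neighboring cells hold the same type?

Occupied neighbors of (4,0): (3,0)=%, (5,0)=%, (4,1)=%.
Same type (@): 0 of 3.

0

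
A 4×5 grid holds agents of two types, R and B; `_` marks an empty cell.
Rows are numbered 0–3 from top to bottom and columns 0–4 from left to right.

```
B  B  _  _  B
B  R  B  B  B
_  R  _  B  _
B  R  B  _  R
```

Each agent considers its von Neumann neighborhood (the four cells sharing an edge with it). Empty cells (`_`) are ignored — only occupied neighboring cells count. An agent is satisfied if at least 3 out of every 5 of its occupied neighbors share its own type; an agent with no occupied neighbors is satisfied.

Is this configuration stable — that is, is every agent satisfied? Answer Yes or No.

No

(0,0)B 2/2 satisfied
(0,1)B 1/2 not
(0,4)B 1/1 satisfied
(1,0)B 1/2 not
(1,1)R 1/4 not
(1,2)B 1/2 not
(1,3)B 3/3 satisfied
(1,4)B 2/2 satisfied
(2,1)R 2/2 satisfied
(2,3)B 1/1 satisfied
(3,0)B 0/1 not
(3,1)R 1/3 not
(3,2)B 0/1 not
(3,4)R 0/0 satisfied
For instance (0,1) has only 1/2 same-type neighbors, below 3/5.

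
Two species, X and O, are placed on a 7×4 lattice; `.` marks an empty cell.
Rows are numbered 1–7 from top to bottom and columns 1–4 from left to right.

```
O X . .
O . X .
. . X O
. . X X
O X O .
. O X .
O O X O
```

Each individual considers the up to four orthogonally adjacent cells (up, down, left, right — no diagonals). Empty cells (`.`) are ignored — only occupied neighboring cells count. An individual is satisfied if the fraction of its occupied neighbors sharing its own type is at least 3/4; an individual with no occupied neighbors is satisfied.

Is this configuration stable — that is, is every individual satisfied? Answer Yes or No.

(1,1)O 1/2 ✗
(1,2)X 0/1 ✗
(2,1)O 1/1 ✓
(2,3)X 1/1 ✓
(3,3)X 2/3 ✗
(3,4)O 0/2 ✗
(4,3)X 2/3 ✗
(4,4)X 1/2 ✗
(5,1)O 0/1 ✗
(5,2)X 0/3 ✗
(5,3)O 0/3 ✗
(6,2)O 1/3 ✗
(6,3)X 1/3 ✗
(7,1)O 1/1 ✓
(7,2)O 2/3 ✗
(7,3)X 1/3 ✗
(7,4)O 0/1 ✗
For instance (1,1) has only 1/2 same-type neighbors, below 3/4.

No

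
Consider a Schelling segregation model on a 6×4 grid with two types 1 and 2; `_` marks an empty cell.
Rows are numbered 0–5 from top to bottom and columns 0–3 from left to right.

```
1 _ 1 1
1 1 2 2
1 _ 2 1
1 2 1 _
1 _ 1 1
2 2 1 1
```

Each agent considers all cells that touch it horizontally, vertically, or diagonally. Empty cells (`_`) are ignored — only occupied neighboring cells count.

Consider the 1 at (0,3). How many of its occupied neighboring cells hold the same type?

Occupied neighbors of (0,3): (0,2)=1, (1,2)=2, (1,3)=2.
Same type (1): 1 of 3.

1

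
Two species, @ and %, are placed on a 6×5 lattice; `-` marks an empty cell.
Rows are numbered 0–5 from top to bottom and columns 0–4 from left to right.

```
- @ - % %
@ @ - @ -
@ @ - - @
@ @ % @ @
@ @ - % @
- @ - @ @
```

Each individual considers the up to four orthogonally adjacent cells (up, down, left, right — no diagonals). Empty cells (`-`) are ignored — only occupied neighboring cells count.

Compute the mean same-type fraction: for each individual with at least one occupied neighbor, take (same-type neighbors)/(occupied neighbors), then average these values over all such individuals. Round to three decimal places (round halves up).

0.750

(0,1)@ 1/1
(0,3)% 1/2
(0,4)% 1/1
(1,0)@ 2/2
(1,1)@ 3/3
(1,3)@ 0/1
(2,0)@ 3/3
(2,1)@ 3/3
(2,4)@ 1/1
(3,0)@ 3/3
(3,1)@ 3/4
(3,2)% 0/2
(3,3)@ 1/3
(3,4)@ 3/3
(4,0)@ 2/2
(4,1)@ 3/3
(4,3)% 0/3
(4,4)@ 2/3
(5,1)@ 1/1
(5,3)@ 1/2
(5,4)@ 2/2
Sum over 21 individuals: 1/1 + 1/2 + 1/1 + 2/2 + 3/3 + 0/1 + 3/3 + 3/3 + 1/1 + 3/3 + 3/4 + 0/2 + 1/3 + 3/3 + 2/2 + 3/3 + 0/3 + 2/3 + 1/1 + 1/2 + 2/2 = 63/4; mean = 63/4 ÷ 21 = 3/4 = 0.75 → 0.750.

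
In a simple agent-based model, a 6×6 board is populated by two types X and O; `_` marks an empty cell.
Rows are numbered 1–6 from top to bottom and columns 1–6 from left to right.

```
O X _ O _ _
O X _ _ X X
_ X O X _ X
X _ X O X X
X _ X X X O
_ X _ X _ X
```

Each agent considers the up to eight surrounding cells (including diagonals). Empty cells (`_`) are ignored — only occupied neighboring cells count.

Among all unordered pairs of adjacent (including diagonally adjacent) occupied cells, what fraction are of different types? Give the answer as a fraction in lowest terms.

20/49

Scan each occupied cell's neighbors to the right and below (and the two forward diagonals) so each pair is counted once.
Row 1: O(1,1)–X(1,2)≠ O(1,1)–O(2,1)= O(1,1)–X(2,2)≠ X(1,2)–X(2,2)= X(1,2)–O(2,1)≠ O(1,4)–X(2,5)≠  → 4/6 unlike.
Row 2: O(2,1)–X(2,2)≠ O(2,1)–X(3,2)≠ X(2,2)–X(3,2)= X(2,2)–O(3,3)≠ X(2,5)–X(2,6)= X(2,5)–X(3,6)= X(2,5)–X(3,4)= X(2,6)–X(3,6)=  → 3/8 unlike.
Row 3: X(3,2)–O(3,3)≠ X(3,2)–X(4,3)= X(3,2)–X(4,1)= O(3,3)–X(3,4)≠ O(3,3)–X(4,3)≠ O(3,3)–O(4,4)= X(3,4)–O(4,4)≠ X(3,4)–X(4,5)= X(3,4)–X(4,3)= X(3,6)–X(4,6)= X(3,6)–X(4,5)=  → 4/11 unlike.
Row 4: X(4,1)–X(5,1)= X(4,3)–O(4,4)≠ X(4,3)–X(5,3)= X(4,3)–X(5,4)= O(4,4)–X(4,5)≠ O(4,4)–X(5,4)≠ O(4,4)–X(5,5)≠ O(4,4)–X(5,3)≠ X(4,5)–X(4,6)= X(4,5)–X(5,5)= X(4,5)–O(5,6)≠ X(4,5)–X(5,4)= X(4,6)–O(5,6)≠ X(4,6)–X(5,5)=  → 7/14 unlike.
Row 5: X(5,1)–X(6,2)= X(5,3)–X(5,4)= X(5,3)–X(6,4)= X(5,3)–X(6,2)= X(5,4)–X(5,5)= X(5,4)–X(6,4)= X(5,5)–O(5,6)≠ X(5,5)–X(6,6)= X(5,5)–X(6,4)= O(5,6)–X(6,6)≠  → 2/10 unlike.
Total adjacent occupied pairs: 49; unlike-type pairs: 20.
20/49 is already in lowest terms.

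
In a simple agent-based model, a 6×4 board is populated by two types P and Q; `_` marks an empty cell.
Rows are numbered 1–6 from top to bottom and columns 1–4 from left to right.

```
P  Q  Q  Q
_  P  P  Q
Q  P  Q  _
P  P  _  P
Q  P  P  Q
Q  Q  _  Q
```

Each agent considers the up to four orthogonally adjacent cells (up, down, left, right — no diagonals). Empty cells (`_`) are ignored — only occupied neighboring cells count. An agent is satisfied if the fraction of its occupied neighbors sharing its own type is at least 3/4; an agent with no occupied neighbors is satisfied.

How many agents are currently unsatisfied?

16

Row 1: (1,1)P 0/1 unhappy · (1,2)Q 1/3 unhappy · (1,3)Q 2/3 unhappy · (1,4)Q 2/2 ok
Row 2: (2,2)P 2/3 unhappy · (2,3)P 1/4 unhappy · (2,4)Q 1/2 unhappy
Row 3: (3,1)Q 0/2 unhappy · (3,2)P 2/4 unhappy · (3,3)Q 0/2 unhappy
Row 4: (4,1)P 1/3 unhappy · (4,2)P 3/3 ok · (4,4)P 0/1 unhappy
Row 5: (5,1)Q 1/3 unhappy · (5,2)P 2/4 unhappy · (5,3)P 1/2 unhappy · (5,4)Q 1/3 unhappy
Row 6: (6,1)Q 2/2 ok · (6,2)Q 1/2 unhappy · (6,4)Q 1/1 ok
Unsatisfied: (1,1), (1,2), (1,3), (2,2), (2,3), (2,4), (3,1), (3,2), (3,3), (4,1), (4,4), (5,1), (5,2), (5,3), (5,4), (6,2) — 16 in total.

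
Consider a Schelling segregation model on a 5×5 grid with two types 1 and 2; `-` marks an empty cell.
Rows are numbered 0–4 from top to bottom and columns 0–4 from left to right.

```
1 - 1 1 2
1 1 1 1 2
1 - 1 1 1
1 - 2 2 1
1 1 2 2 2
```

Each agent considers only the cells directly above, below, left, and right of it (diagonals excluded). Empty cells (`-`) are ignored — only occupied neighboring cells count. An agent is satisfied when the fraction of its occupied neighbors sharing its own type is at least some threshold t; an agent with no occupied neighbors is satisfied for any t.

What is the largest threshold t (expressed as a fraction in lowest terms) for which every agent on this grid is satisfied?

1/3

Row 0: (0,0)1 1/1 · (0,2)1 2/2 · (0,3)1 2/3 · (0,4)2 1/2
Row 1: (1,0)1 3/3 · (1,1)1 2/2 · (1,2)1 4/4 · (1,3)1 3/4 · (1,4)2 1/3
Row 2: (2,0)1 2/2 · (2,2)1 2/3 · (2,3)1 3/4 · (2,4)1 2/3
Row 3: (3,0)1 2/2 · (3,2)2 2/3 · (3,3)2 2/4 · (3,4)1 1/3
Row 4: (4,0)1 2/2 · (4,1)1 1/2 · (4,2)2 2/3 · (4,3)2 3/3 · (4,4)2 1/2
The smallest same-type fraction is 1/3 at (1,4), which reduces to 1/3. Any threshold above that leaves this agent unsatisfied.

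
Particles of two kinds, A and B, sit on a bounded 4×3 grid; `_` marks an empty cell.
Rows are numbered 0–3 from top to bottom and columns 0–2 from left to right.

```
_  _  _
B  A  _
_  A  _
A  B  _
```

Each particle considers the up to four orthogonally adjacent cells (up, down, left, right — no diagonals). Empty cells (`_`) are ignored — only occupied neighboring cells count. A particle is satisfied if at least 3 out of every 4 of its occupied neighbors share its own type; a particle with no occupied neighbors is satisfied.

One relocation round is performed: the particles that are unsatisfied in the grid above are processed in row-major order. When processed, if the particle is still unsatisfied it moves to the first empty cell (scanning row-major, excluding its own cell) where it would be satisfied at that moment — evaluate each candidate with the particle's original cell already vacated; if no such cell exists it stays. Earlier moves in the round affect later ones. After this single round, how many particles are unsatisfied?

Initially unsatisfied (in order): (1,0), (1,1), (2,1), (3,0), (3,1).
  (1,0) → (0,0).
  (1,1): now satisfied by earlier moves; stays.
  (2,1) → (0,2).
  (3,0) → (1,2).
  (3,1): now satisfied by earlier moves; stays.
Resulting grid:
B _ A
_ A A
_ _ _
_ B _
All satisfied now.

0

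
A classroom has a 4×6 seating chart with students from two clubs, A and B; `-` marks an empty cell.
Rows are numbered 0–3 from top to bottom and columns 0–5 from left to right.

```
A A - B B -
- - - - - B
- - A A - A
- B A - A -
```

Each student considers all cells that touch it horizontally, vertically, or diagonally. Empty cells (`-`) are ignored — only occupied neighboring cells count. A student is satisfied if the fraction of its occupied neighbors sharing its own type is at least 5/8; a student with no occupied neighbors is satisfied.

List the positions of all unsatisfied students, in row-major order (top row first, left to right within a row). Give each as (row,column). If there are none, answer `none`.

(1,5), (2,5), (3,1)

(0,0)A 1/1 ✓
(0,1)A 1/1 ✓
(0,3)B 1/1 ✓
(0,4)B 2/2 ✓
(1,5)B 1/2 ✗
(2,2)A 2/3 ✓
(2,3)A 3/3 ✓
(2,5)A 1/2 ✗
(3,1)B 0/2 ✗
(3,2)A 2/3 ✓
(3,4)A 2/2 ✓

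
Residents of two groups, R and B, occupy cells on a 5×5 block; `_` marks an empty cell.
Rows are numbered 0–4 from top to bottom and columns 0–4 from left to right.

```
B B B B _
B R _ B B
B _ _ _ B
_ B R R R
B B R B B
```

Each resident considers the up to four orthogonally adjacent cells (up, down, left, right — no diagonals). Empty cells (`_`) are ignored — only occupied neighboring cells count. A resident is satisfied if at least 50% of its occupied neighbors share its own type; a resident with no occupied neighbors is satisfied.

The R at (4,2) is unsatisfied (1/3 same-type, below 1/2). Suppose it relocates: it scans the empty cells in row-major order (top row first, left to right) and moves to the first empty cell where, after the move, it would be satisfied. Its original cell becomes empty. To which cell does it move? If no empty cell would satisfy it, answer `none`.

(2,2)

Vacating (4,2). Empty cells in order:
  (0,4): 0/2 same-type → still unsatisfied.
  (1,2): 1/3 same-type → still unsatisfied.
  (2,1): 1/3 same-type → still unsatisfied.
  (2,2): 1/1 same-type → satisfied — stop here.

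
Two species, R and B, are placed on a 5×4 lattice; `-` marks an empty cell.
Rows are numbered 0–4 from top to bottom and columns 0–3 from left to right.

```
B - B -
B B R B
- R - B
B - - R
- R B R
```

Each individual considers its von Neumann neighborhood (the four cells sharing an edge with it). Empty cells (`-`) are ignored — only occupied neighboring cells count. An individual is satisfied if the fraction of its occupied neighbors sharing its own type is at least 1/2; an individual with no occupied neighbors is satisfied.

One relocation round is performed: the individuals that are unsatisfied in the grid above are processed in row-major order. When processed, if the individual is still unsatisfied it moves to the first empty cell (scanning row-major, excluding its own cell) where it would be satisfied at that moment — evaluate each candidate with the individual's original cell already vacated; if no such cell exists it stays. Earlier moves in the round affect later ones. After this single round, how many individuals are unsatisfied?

Initially unsatisfied (in order): (0,2), (1,1), (1,2), (2,1), (4,1), (4,2).
  (0,2) → (0,1).
  (1,1): now satisfied by earlier moves; stays.
  (1,2) → (2,2).
  (2,1): now satisfied by earlier moves; stays.
  (4,1) → (3,1).
  (4,2) → (0,2).
Resulting grid:
B B B -
B B - B
- R R B
B R - R
- - - R
Unsatisfied now: (2,3), (3,0).

2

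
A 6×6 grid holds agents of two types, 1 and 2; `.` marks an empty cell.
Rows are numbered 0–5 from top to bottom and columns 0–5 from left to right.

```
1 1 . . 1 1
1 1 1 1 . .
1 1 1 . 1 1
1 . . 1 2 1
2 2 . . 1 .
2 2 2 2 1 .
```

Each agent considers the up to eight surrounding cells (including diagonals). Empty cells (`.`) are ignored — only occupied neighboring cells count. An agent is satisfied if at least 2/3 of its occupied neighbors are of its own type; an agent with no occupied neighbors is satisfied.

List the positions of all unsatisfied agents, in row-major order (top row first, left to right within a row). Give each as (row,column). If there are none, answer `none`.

(0,0)1 3/3 ✓
(0,1)1 4/4 ✓
(0,4)1 2/2 ✓
(0,5)1 1/1 ✓
(1,0)1 5/5 ✓
(1,1)1 7/7 ✓
(1,2)1 5/5 ✓
(1,3)1 4/4 ✓
(2,0)1 4/4 ✓
(2,1)1 6/6 ✓
(2,2)1 5/5 ✓
(2,4)1 4/5 ✓
(2,5)1 2/3 ✓
(3,0)1 2/4 ✗
(3,3)1 3/4 ✓
(3,4)2 0/5 ✗
(3,5)1 3/4 ✓
(4,0)2 3/4 ✓
(4,1)2 4/5 ✓
(4,4)1 3/5 ✗
(5,0)2 3/3 ✓
(5,1)2 4/4 ✓
(5,2)2 3/3 ✓
(5,3)2 1/3 ✗
(5,4)1 1/2 ✗

(3,0), (3,4), (4,4), (5,3), (5,4)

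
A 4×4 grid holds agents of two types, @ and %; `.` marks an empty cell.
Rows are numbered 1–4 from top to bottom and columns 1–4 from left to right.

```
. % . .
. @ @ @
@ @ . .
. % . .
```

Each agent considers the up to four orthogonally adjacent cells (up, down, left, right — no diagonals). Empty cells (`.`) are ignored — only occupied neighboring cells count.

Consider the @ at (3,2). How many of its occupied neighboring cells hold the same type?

Occupied neighbors of (3,2): (2,2)=@, (4,2)=%, (3,1)=@.
Same type (@): 2 of 3.

2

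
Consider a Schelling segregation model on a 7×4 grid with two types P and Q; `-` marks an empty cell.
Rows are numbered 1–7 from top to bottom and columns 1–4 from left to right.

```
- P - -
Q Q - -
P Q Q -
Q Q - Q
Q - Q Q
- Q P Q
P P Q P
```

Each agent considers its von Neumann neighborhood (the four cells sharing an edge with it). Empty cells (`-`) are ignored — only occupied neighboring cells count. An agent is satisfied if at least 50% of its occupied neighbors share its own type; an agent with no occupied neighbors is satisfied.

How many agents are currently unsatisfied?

(1,2)P 0/1 unhappy
(2,1)Q 1/2 ok
(2,2)Q 2/3 ok
(3,1)P 0/3 unhappy
(3,2)Q 3/4 ok
(3,3)Q 1/1 ok
(4,1)Q 2/3 ok
(4,2)Q 2/2 ok
(4,4)Q 1/1 ok
(5,1)Q 1/1 ok
(5,3)Q 1/2 ok
(5,4)Q 3/3 ok
(6,2)Q 0/2 unhappy
(6,3)P 0/4 unhappy
(6,4)Q 1/3 unhappy
(7,1)P 1/1 ok
(7,2)P 1/3 unhappy
(7,3)Q 0/3 unhappy
(7,4)P 0/2 unhappy
Unsatisfied: (1,2), (3,1), (6,2), (6,3), (6,4), (7,2), (7,3), (7,4) — 8 in total.

8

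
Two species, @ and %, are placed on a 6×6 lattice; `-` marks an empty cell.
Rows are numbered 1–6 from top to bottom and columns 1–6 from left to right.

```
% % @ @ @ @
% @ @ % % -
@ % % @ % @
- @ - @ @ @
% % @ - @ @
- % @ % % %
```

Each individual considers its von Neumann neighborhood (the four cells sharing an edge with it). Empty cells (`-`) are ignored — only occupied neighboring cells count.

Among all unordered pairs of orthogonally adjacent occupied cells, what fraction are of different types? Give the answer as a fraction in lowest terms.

Scan each occupied cell's neighbors to the right and below so each pair is counted once.
From row 1: 4 unlike of 10 pairs (running 4/10).
From row 2: 6 unlike of 9 pairs (running 10/19).
From row 3: 6 unlike of 9 pairs (running 16/28).
From row 4: 1 unlike of 5 pairs (running 17/33).
From row 5: 3 unlike of 7 pairs (running 20/40).
From row 6: 2 unlike of 4 pairs (running 22/44).
Total adjacent occupied pairs: 44; unlike-type pairs: 22.
22/44 reduces to 1/2.

1/2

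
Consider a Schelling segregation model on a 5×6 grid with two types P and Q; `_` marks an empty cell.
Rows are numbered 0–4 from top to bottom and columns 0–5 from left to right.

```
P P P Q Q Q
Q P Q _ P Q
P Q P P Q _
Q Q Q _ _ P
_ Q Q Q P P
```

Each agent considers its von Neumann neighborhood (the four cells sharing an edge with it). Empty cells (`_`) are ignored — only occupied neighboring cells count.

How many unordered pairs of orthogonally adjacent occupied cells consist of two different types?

Scan each occupied cell's neighbors to the right and below so each pair is counted once.
Row 0: P(0,0)–P(0,1)= P(0,0)–Q(1,0)≠ P(0,1)–P(0,2)= P(0,1)–P(1,1)= P(0,2)–Q(0,3)≠ P(0,2)–Q(1,2)≠ Q(0,3)–Q(0,4)= Q(0,4)–Q(0,5)= Q(0,4)–P(1,4)≠ Q(0,5)–Q(1,5)=  → 4/10 unlike.
Row 1: Q(1,0)–P(1,1)≠ Q(1,0)–P(2,0)≠ P(1,1)–Q(1,2)≠ P(1,1)–Q(2,1)≠ Q(1,2)–P(2,2)≠ P(1,4)–Q(1,5)≠ P(1,4)–Q(2,4)≠  → 7/7 unlike.
Row 2: P(2,0)–Q(2,1)≠ P(2,0)–Q(3,0)≠ Q(2,1)–P(2,2)≠ Q(2,1)–Q(3,1)= P(2,2)–P(2,3)= P(2,2)–Q(3,2)≠ P(2,3)–Q(2,4)≠  → 5/7 unlike.
Row 3: Q(3,0)–Q(3,1)= Q(3,1)–Q(3,2)= Q(3,1)–Q(4,1)= Q(3,2)–Q(4,2)= P(3,5)–P(4,5)=  → 0/5 unlike.
Row 4: Q(4,1)–Q(4,2)= Q(4,2)–Q(4,3)= Q(4,3)–P(4,4)≠ P(4,4)–P(4,5)=  → 1/4 unlike.
Total adjacent occupied pairs: 33; unlike-type pairs: 17.

17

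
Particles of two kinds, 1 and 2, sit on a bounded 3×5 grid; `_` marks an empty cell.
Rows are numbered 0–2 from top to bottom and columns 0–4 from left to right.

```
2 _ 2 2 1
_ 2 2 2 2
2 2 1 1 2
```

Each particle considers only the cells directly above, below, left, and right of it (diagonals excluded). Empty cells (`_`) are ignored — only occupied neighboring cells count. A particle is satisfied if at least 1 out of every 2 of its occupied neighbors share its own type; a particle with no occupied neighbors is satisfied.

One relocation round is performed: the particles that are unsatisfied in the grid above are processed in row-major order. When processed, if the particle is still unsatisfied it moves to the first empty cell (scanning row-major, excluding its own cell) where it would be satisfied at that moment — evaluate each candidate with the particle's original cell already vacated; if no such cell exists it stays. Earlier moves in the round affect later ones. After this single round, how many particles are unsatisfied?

Initially unsatisfied (in order): (0,4), (2,2), (2,3).
  (0,4): no empty cell satisfies it; stays.
  (2,2): no empty cell satisfies it; stays.
  (2,3): no empty cell satisfies it; stays.
Resulting grid:
2 _ 2 2 1
_ 2 2 2 2
2 2 1 1 2
Unsatisfied now: (0,4), (2,2), (2,3).

3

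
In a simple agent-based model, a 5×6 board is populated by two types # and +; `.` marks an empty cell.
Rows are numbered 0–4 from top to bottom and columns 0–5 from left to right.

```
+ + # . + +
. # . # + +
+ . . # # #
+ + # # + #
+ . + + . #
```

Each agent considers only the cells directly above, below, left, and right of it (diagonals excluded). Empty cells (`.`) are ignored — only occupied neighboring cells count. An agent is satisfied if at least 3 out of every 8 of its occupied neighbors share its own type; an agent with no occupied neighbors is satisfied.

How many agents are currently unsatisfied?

5

(0,0)+ 1/1 ok
(0,1)+ 1/3 unhappy
(0,2)# 0/1 unhappy
(0,4)+ 2/2 ok
(0,5)+ 2/2 ok
(1,1)# 0/1 unhappy
(1,3)# 1/2 ok
(1,4)+ 2/4 ok
(1,5)+ 2/3 ok
(2,0)+ 1/1 ok
(2,3)# 3/3 ok
(2,4)# 2/4 ok
(2,5)# 2/3 ok
(3,0)+ 3/3 ok
(3,1)+ 1/2 ok
(3,2)# 1/3 unhappy
(3,3)# 2/4 ok
(3,4)+ 0/3 unhappy
(3,5)# 2/3 ok
(4,0)+ 1/1 ok
(4,2)+ 1/2 ok
(4,3)+ 1/2 ok
(4,5)# 1/1 ok
Unsatisfied: (0,1), (0,2), (1,1), (3,2), (3,4) — 5 in total.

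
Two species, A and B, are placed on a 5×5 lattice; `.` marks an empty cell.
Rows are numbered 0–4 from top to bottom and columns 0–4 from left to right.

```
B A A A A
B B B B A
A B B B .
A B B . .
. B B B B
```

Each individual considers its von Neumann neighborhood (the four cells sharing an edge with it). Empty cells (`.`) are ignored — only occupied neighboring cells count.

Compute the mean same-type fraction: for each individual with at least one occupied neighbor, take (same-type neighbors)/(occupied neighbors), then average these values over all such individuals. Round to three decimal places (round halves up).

(0,0)B 1/2
(0,1)A 1/3
(0,2)A 2/3
(0,3)A 2/3
(0,4)A 2/2
(1,0)B 2/3
(1,1)B 3/4
(1,2)B 3/4
(1,3)B 2/4
(1,4)A 1/2
(2,0)A 1/3
(2,1)B 3/4
(2,2)B 4/4
(2,3)B 2/2
(3,0)A 1/2
(3,1)B 3/4
(3,2)B 3/3
(4,1)B 2/2
(4,2)B 3/3
(4,3)B 2/2
(4,4)B 1/1
Sum over 21 individuals: 1/2 + 1/3 + 2/3 + 2/3 + 2/2 + 2/3 + 3/4 + 3/4 + 2/4 + 1/2 + 1/3 + 3/4 + 4/4 + 2/2 + 1/2 + 3/4 + 3/3 + 2/2 + 3/3 + 2/2 + 1/1 = 47/3; mean = 47/3 ÷ 21 = 47/63 = 0.746031… → 0.746.

0.746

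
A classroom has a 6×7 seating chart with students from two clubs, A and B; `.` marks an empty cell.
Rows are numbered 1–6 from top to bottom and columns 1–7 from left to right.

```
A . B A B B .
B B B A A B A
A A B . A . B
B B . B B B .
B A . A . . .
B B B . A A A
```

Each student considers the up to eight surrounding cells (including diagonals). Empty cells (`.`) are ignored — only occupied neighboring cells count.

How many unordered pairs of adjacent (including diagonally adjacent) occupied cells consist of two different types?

Scan each occupied cell's neighbors to the right and below (and the two forward diagonals) so each pair is counted once.
Row 1: A(1,1)–B(2,1)≠ A(1,1)–B(2,2)≠ B(1,3)–A(1,4)≠ B(1,3)–B(2,3)= B(1,3)–A(2,4)≠ B(1,3)–B(2,2)= A(1,4)–B(1,5)≠ A(1,4)–A(2,4)= A(1,4)–A(2,5)= A(1,4)–B(2,3)≠ B(1,5)–B(1,6)= B(1,5)–A(2,5)≠ B(1,5)–B(2,6)= B(1,5)–A(2,4)≠ B(1,6)–B(2,6)= B(1,6)–A(2,7)≠ B(1,6)–A(2,5)≠  → 10/17 unlike.
Row 2: B(2,1)–B(2,2)= B(2,1)–A(3,1)≠ B(2,1)–A(3,2)≠ B(2,2)–B(2,3)= B(2,2)–A(3,2)≠ B(2,2)–B(3,3)= B(2,2)–A(3,1)≠ B(2,3)–A(2,4)≠ B(2,3)–B(3,3)= B(2,3)–A(3,2)≠ A(2,4)–A(2,5)= A(2,4)–A(3,5)= A(2,4)–B(3,3)≠ A(2,5)–B(2,6)≠ A(2,5)–A(3,5)= B(2,6)–A(2,7)≠ B(2,6)–B(3,7)= B(2,6)–A(3,5)≠ A(2,7)–B(3,7)≠  → 11/19 unlike.
Row 3: A(3,1)–A(3,2)= A(3,1)–B(4,1)≠ A(3,1)–B(4,2)≠ A(3,2)–B(3,3)≠ A(3,2)–B(4,2)≠ A(3,2)–B(4,1)≠ B(3,3)–B(4,4)= B(3,3)–B(4,2)= A(3,5)–B(4,5)≠ A(3,5)–B(4,6)≠ A(3,5)–B(4,4)≠ B(3,7)–B(4,6)=  → 8/12 unlike.
Row 4: B(4,1)–B(4,2)= B(4,1)–B(5,1)= B(4,1)–A(5,2)≠ B(4,2)–A(5,2)≠ B(4,2)–B(5,1)= B(4,4)–B(4,5)= B(4,4)–A(5,4)≠ B(4,5)–B(4,6)= B(4,5)–A(5,4)≠  → 4/9 unlike.
Row 5: B(5,1)–A(5,2)≠ B(5,1)–B(6,1)= B(5,1)–B(6,2)= A(5,2)–B(6,2)≠ A(5,2)–B(6,3)≠ A(5,2)–B(6,1)≠ A(5,4)–A(6,5)= A(5,4)–B(6,3)≠  → 5/8 unlike.
Row 6: B(6,1)–B(6,2)= B(6,2)–B(6,3)= A(6,5)–A(6,6)= A(6,6)–A(6,7)=  → 0/4 unlike.
Total adjacent occupied pairs: 69; unlike-type pairs: 38.

38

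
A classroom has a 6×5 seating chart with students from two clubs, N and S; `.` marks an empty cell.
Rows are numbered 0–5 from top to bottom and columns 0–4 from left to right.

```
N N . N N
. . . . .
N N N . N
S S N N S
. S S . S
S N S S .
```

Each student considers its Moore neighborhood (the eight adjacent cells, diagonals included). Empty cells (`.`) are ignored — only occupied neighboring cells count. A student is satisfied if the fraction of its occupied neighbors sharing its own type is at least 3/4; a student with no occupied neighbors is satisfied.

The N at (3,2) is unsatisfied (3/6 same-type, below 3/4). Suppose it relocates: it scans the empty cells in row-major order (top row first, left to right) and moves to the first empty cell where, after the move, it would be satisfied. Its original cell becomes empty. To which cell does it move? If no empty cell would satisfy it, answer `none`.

(0,2)

Vacating (3,2). Empty cells in order:
  (0,2): 2/2 same-type → satisfied — stop here.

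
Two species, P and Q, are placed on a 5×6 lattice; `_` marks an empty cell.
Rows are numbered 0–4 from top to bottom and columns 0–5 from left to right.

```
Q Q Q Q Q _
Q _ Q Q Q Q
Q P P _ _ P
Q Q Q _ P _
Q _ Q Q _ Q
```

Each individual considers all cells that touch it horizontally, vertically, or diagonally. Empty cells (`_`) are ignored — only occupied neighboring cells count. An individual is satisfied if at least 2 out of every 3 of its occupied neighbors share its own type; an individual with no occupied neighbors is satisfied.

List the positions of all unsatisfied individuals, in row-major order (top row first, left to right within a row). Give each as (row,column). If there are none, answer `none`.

(2,1), (2,2), (2,5), (3,2), (3,4), (4,5)

(0,0)Q 2/2 ok
(0,1)Q 4/4 ok
(0,2)Q 4/4 ok
(0,3)Q 5/5 ok
(0,4)Q 4/4 ok
(1,0)Q 3/4 ok
(1,2)Q 4/6 ok
(1,3)Q 5/6 ok
(1,4)Q 4/5 ok
(1,5)Q 2/3 ok
(2,0)Q 3/4 ok
(2,1)P 1/7 unhappy
(2,2)P 1/5 unhappy
(2,5)P 1/3 unhappy
(3,0)Q 3/4 ok
(3,1)Q 5/7 ok
(3,2)Q 3/5 unhappy
(3,4)P 1/3 unhappy
(4,0)Q 2/2 ok
(4,2)Q 3/3 ok
(4,3)Q 2/3 ok
(4,5)Q 0/1 unhappy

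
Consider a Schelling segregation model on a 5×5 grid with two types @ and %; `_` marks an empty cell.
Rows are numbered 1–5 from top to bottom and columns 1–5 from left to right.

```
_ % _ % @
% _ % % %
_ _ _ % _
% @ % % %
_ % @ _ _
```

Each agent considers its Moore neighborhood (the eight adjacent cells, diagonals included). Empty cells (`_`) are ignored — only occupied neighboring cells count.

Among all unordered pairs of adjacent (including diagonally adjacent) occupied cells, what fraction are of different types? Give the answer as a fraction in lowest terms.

1/3

Scan each occupied cell's neighbors to the right and below (and the two forward diagonals) so each pair is counted once.
From row 1: 3 unlike of 8 pairs (running 3/8).
From row 2: 0 unlike of 5 pairs (running 3/13).
From row 3: 0 unlike of 3 pairs (running 3/16).
From row 4: 5 unlike of 10 pairs (running 8/26).
From row 5: 1 unlike of 1 pairs (running 9/27).
Total adjacent occupied pairs: 27; unlike-type pairs: 9.
9/27 reduces to 1/3.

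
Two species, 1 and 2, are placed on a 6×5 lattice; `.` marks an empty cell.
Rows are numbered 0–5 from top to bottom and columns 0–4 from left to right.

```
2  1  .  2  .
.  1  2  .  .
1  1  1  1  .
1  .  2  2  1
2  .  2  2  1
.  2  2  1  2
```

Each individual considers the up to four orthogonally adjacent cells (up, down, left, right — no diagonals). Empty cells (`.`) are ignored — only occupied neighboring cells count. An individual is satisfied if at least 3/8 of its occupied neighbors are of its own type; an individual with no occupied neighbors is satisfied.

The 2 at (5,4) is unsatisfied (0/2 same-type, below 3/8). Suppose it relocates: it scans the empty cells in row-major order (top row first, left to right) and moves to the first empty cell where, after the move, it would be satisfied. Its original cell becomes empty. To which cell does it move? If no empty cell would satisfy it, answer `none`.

(0,2)

Vacating (5,4). Empty cells in order:
  (0,2): 2/3 same-type → satisfied — stop here.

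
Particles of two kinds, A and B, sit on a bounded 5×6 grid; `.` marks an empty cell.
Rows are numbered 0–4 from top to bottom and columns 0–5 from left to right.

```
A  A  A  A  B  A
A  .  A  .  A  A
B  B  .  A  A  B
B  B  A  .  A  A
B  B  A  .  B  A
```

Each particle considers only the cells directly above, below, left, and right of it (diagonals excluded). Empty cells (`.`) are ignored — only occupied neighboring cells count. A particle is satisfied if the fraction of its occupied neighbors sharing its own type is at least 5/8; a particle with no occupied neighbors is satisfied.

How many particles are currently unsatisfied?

(0,0)A 2/2 satisfied
(0,1)A 2/2 satisfied
(0,2)A 3/3 satisfied
(0,3)A 1/2 not
(0,4)B 0/3 not
(0,5)A 1/2 not
(1,0)A 1/2 not
(1,2)A 1/1 satisfied
(1,4)A 2/3 satisfied
(1,5)A 2/3 satisfied
(2,0)B 2/3 satisfied
(2,1)B 2/2 satisfied
(2,3)A 1/1 satisfied
(2,4)A 3/4 satisfied
(2,5)B 0/3 not
(3,0)B 3/3 satisfied
(3,1)B 3/4 satisfied
(3,2)A 1/2 not
(3,4)A 2/3 satisfied
(3,5)A 2/3 satisfied
(4,0)B 2/2 satisfied
(4,1)B 2/3 satisfied
(4,2)A 1/2 not
(4,4)B 0/2 not
(4,5)A 1/2 not
Unsatisfied: (0,3), (0,4), (0,5), (1,0), (2,5), (3,2), (4,2), (4,4), (4,5) — 9 in total.

9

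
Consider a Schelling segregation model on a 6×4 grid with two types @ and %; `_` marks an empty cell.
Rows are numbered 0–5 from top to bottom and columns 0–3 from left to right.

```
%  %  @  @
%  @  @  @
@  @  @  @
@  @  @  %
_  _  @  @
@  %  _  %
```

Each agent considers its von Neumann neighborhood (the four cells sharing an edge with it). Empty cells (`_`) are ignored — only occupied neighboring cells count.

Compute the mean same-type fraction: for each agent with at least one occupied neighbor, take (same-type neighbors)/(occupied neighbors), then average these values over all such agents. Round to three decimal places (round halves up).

0.631

(0,0)% 2/2
(0,1)% 1/3
(0,2)@ 2/3
(0,3)@ 2/2
(1,0)% 1/3
(1,1)@ 2/4
(1,2)@ 4/4
(1,3)@ 3/3
(2,0)@ 2/3
(2,1)@ 4/4
(2,2)@ 4/4
(2,3)@ 2/3
(3,0)@ 2/2
(3,1)@ 3/3
(3,2)@ 3/4
(3,3)% 0/3
(4,2)@ 2/2
(4,3)@ 1/3
(5,0)@ 0/1
(5,1)% 0/1
(5,3)% 0/1
Sum over 21 agents: 2/2 + 1/3 + 2/3 + 2/2 + 1/3 + 2/4 + 4/4 + 3/3 + 2/3 + 4/4 + 4/4 + 2/3 + 2/2 + 3/3 + 3/4 + 0/3 + 2/2 + 1/3 + 0/1 + 0/1 + 0/1 = 53/4; mean = 53/4 ÷ 21 = 53/84 = 0.630952… → 0.631.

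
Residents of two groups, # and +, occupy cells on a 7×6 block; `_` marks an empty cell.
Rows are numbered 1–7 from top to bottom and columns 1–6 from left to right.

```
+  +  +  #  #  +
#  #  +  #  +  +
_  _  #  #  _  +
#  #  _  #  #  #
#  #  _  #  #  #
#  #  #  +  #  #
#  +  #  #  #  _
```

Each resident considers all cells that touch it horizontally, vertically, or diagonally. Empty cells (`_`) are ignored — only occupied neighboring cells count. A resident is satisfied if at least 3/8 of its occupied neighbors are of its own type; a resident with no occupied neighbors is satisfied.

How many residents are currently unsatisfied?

Row 1: (1,1)+ 1/3 ✗ · (1,2)+ 3/5 ✓ · (1,3)+ 2/5 ✓ · (1,4)# 2/5 ✓ · (1,5)# 2/5 ✓ · (1,6)+ 2/3 ✓
Row 2: (2,1)# 1/3 ✗ · (2,2)# 2/6 ✗ · (2,3)+ 2/7 ✗ · (2,4)# 4/7 ✓ · (2,5)+ 3/7 ✓ · (2,6)+ 3/4 ✓
Row 3: (3,3)# 5/6 ✓ · (3,4)# 4/6 ✓ · (3,6)+ 2/4 ✓
Row 4: (4,1)# 3/3 ✓ · (4,2)# 4/4 ✓ · (4,4)# 5/5 ✓ · (4,5)# 6/7 ✓ · (4,6)# 3/4 ✓
Row 5: (5,1)# 5/5 ✓ · (5,2)# 6/6 ✓ · (5,4)# 5/6 ✓ · (5,5)# 7/8 ✓ · (5,6)# 5/5 ✓
Row 6: (6,1)# 4/5 ✓ · (6,2)# 6/7 ✓ · (6,3)# 5/7 ✓ · (6,4)+ 0/7 ✗ · (6,5)# 6/7 ✓ · (6,6)# 4/4 ✓
Row 7: (7,1)# 2/3 ✓ · (7,2)+ 0/5 ✗ · (7,3)# 3/5 ✓ · (7,4)# 4/5 ✓ · (7,5)# 3/4 ✓
Unsatisfied: (1,1), (2,1), (2,2), (2,3), (6,4), (7,2) — 6 in total.

6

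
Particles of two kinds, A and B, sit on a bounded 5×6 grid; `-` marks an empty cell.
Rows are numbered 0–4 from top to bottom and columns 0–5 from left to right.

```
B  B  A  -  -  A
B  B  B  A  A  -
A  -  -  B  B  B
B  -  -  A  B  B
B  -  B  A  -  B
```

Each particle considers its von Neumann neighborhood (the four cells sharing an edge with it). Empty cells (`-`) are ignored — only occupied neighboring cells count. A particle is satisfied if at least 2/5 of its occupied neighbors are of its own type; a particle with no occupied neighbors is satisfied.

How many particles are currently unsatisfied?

(0,0)B 2/2 ok
(0,1)B 2/3 ok
(0,2)A 0/2 unhappy
(0,5)A 0/0 ok
(1,0)B 2/3 ok
(1,1)B 3/3 ok
(1,2)B 1/3 unhappy
(1,3)A 1/3 unhappy
(1,4)A 1/2 ok
(2,0)A 0/2 unhappy
(2,3)B 1/3 unhappy
(2,4)B 3/4 ok
(2,5)B 2/2 ok
(3,0)B 1/2 ok
(3,3)A 1/3 unhappy
(3,4)B 2/3 ok
(3,5)B 3/3 ok
(4,0)B 1/1 ok
(4,2)B 0/1 unhappy
(4,3)A 1/2 ok
(4,5)B 1/1 ok
Unsatisfied: (0,2), (1,2), (1,3), (2,0), (2,3), (3,3), (4,2) — 7 in total.

7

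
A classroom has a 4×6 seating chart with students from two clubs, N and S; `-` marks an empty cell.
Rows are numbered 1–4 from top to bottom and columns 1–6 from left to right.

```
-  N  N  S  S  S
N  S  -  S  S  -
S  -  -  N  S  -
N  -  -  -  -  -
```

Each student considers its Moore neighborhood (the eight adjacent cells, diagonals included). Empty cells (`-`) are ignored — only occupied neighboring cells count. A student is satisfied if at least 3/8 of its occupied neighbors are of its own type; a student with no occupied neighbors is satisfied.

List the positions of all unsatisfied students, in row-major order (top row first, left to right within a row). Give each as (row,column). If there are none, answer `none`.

Row 1: (1,2)N 2/3 ✓ · (1,3)N 1/4 ✗ · (1,4)S 3/4 ✓ · (1,5)S 4/4 ✓ · (1,6)S 2/2 ✓
Row 2: (2,1)N 1/3 ✗ · (2,2)S 1/4 ✗ · (2,4)S 4/6 ✓ · (2,5)S 5/6 ✓
Row 3: (3,1)S 1/3 ✗ · (3,4)N 0/3 ✗ · (3,5)S 2/3 ✓
Row 4: (4,1)N 0/1 ✗

(1,3), (2,1), (2,2), (3,1), (3,4), (4,1)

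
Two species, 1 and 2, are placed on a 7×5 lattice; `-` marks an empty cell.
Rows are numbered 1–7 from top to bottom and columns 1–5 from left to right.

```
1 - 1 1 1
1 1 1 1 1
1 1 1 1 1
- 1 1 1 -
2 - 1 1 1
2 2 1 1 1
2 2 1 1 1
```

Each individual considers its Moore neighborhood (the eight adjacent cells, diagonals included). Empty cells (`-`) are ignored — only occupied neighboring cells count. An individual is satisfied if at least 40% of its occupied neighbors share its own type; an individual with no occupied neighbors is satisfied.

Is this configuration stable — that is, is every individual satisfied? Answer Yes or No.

Row 1: (1,1)1 2/2 ok · (1,3)1 4/4 ok · (1,4)1 5/5 ok · (1,5)1 3/3 ok
Row 2: (2,1)1 4/4 ok · (2,2)1 7/7 ok · (2,3)1 7/7 ok · (2,4)1 8/8 ok · (2,5)1 5/5 ok
Row 3: (3,1)1 4/4 ok · (3,2)1 7/7 ok · (3,3)1 8/8 ok · (3,4)1 7/7 ok · (3,5)1 4/4 ok
Row 4: (4,2)1 5/6 ok · (4,3)1 7/7 ok · (4,4)1 7/7 ok
Row 5: (5,1)2 2/3 ok · (5,3)1 6/7 ok · (5,4)1 7/7 ok · (5,5)1 4/4 ok
Row 6: (6,1)2 4/4 ok · (6,2)2 4/7 ok · (6,3)1 5/7 ok · (6,4)1 8/8 ok · (6,5)1 5/5 ok
Row 7: (7,1)2 3/3 ok · (7,2)2 3/5 ok · (7,3)1 3/5 ok · (7,4)1 5/5 ok · (7,5)1 3/3 ok
All meet the threshold, so the configuration is stable.

Yes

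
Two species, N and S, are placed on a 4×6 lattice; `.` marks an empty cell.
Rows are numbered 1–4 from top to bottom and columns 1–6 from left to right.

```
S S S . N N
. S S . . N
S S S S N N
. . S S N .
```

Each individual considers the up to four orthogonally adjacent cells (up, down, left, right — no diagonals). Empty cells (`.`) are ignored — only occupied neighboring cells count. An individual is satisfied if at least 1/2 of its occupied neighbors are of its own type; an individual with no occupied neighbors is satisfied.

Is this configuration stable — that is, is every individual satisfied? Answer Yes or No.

Row 1: (1,1)S 1/1 satisfied · (1,2)S 3/3 satisfied · (1,3)S 2/2 satisfied · (1,5)N 1/1 satisfied · (1,6)N 2/2 satisfied
Row 2: (2,2)S 3/3 satisfied · (2,3)S 3/3 satisfied · (2,6)N 2/2 satisfied
Row 3: (3,1)S 1/1 satisfied · (3,2)S 3/3 satisfied · (3,3)S 4/4 satisfied · (3,4)S 2/3 satisfied · (3,5)N 2/3 satisfied · (3,6)N 2/2 satisfied
Row 4: (4,3)S 2/2 satisfied · (4,4)S 2/3 satisfied · (4,5)N 1/2 satisfied
All meet the threshold, so the configuration is stable.

Yes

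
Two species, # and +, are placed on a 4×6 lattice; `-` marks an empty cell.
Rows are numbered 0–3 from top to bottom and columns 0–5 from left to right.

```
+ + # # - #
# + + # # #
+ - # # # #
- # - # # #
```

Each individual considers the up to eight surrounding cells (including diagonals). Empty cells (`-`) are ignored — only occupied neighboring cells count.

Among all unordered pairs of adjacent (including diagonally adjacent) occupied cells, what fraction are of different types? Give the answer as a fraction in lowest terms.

Scan each occupied cell's neighbors to the right and below (and the two forward diagonals) so each pair is counted once.
From row 0: 6 unlike of 16 pairs (running 6/16).
From row 1: 6 unlike of 18 pairs (running 12/34).
From row 2: 1 unlike of 13 pairs (running 13/47).
From row 3: 0 unlike of 2 pairs (running 13/49).
Total adjacent occupied pairs: 49; unlike-type pairs: 13.
13/49 is already in lowest terms.

13/49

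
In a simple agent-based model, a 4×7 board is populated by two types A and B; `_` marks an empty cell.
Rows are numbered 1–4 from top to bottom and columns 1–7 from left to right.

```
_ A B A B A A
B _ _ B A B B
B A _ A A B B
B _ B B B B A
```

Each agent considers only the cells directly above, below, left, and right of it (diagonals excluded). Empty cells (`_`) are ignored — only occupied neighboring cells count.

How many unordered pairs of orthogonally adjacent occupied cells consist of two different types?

17

Scan each occupied cell's neighbors to the right and below so each pair is counted once.
From row 1: 8 unlike of 9 pairs (running 8/9).
From row 2: 3 unlike of 8 pairs (running 11/17).
From row 3: 5 unlike of 9 pairs (running 16/26).
From row 4: 1 unlike of 4 pairs (running 17/30).
Total adjacent occupied pairs: 30; unlike-type pairs: 17.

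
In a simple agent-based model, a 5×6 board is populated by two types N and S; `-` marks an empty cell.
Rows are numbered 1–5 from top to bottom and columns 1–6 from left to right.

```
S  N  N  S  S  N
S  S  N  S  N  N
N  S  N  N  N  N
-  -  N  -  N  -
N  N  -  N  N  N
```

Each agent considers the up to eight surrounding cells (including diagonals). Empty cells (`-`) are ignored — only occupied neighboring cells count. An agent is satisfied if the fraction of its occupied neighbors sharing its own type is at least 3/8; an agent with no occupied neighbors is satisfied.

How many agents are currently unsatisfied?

Row 1: (1,1)S 2/3 ✓ · (1,2)N 2/5 ✓ · (1,3)N 2/5 ✓ · (1,4)S 2/5 ✓ · (1,5)S 2/5 ✓ · (1,6)N 2/3 ✓
Row 2: (2,1)S 3/5 ✓ · (2,2)S 3/8 ✓ · (2,3)N 4/8 ✓ · (2,4)S 2/8 ✗ · (2,5)N 5/8 ✓ · (2,6)N 4/5 ✓
Row 3: (3,1)N 0/3 ✗ · (3,2)S 2/6 ✗ · (3,3)N 3/6 ✓ · (3,4)N 6/7 ✓ · (3,5)N 5/6 ✓ · (3,6)N 4/4 ✓
Row 4: (4,3)N 4/5 ✓ · (4,5)N 6/6 ✓
Row 5: (5,1)N 1/1 ✓ · (5,2)N 2/2 ✓ · (5,4)N 3/3 ✓ · (5,5)N 3/3 ✓ · (5,6)N 2/2 ✓
Unsatisfied: (2,4), (3,1), (3,2) — 3 in total.

3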